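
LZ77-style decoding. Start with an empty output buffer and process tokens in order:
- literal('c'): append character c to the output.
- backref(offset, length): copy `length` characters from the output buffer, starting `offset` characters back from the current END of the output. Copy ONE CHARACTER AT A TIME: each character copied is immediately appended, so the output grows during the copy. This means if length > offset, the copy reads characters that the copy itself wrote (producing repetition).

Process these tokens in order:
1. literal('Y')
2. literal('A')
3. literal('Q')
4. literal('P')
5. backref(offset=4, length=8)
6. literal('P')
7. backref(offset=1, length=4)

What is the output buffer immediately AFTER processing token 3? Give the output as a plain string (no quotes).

Answer: YAQ

Derivation:
Token 1: literal('Y'). Output: "Y"
Token 2: literal('A'). Output: "YA"
Token 3: literal('Q'). Output: "YAQ"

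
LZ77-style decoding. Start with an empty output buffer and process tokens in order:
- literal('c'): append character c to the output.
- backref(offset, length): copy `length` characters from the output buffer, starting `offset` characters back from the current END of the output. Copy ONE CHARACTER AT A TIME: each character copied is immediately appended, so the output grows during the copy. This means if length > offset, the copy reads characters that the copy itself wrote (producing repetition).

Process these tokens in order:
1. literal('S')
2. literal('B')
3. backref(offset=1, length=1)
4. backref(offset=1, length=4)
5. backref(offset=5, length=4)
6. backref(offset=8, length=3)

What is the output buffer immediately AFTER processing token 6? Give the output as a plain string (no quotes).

Token 1: literal('S'). Output: "S"
Token 2: literal('B'). Output: "SB"
Token 3: backref(off=1, len=1). Copied 'B' from pos 1. Output: "SBB"
Token 4: backref(off=1, len=4) (overlapping!). Copied 'BBBB' from pos 2. Output: "SBBBBBB"
Token 5: backref(off=5, len=4). Copied 'BBBB' from pos 2. Output: "SBBBBBBBBBB"
Token 6: backref(off=8, len=3). Copied 'BBB' from pos 3. Output: "SBBBBBBBBBBBBB"

Answer: SBBBBBBBBBBBBB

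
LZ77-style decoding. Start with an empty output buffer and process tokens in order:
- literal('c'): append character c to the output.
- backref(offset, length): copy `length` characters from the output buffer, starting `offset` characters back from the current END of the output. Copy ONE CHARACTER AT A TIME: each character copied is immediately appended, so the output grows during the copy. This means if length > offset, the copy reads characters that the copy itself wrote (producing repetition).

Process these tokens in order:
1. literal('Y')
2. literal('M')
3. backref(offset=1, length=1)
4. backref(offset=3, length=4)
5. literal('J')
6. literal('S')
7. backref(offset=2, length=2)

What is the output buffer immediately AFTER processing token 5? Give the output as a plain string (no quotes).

Answer: YMMYMMYJ

Derivation:
Token 1: literal('Y'). Output: "Y"
Token 2: literal('M'). Output: "YM"
Token 3: backref(off=1, len=1). Copied 'M' from pos 1. Output: "YMM"
Token 4: backref(off=3, len=4) (overlapping!). Copied 'YMMY' from pos 0. Output: "YMMYMMY"
Token 5: literal('J'). Output: "YMMYMMYJ"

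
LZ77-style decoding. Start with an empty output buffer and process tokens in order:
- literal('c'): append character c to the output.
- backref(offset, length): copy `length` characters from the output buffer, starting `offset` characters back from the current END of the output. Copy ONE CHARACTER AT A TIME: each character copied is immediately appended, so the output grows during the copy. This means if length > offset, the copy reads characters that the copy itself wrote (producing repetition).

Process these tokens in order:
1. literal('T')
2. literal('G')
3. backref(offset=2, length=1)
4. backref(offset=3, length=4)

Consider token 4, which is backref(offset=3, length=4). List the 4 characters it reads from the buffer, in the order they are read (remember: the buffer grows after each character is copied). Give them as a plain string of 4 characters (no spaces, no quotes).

Token 1: literal('T'). Output: "T"
Token 2: literal('G'). Output: "TG"
Token 3: backref(off=2, len=1). Copied 'T' from pos 0. Output: "TGT"
Token 4: backref(off=3, len=4). Buffer before: "TGT" (len 3)
  byte 1: read out[0]='T', append. Buffer now: "TGTT"
  byte 2: read out[1]='G', append. Buffer now: "TGTTG"
  byte 3: read out[2]='T', append. Buffer now: "TGTTGT"
  byte 4: read out[3]='T', append. Buffer now: "TGTTGTT"

Answer: TGTT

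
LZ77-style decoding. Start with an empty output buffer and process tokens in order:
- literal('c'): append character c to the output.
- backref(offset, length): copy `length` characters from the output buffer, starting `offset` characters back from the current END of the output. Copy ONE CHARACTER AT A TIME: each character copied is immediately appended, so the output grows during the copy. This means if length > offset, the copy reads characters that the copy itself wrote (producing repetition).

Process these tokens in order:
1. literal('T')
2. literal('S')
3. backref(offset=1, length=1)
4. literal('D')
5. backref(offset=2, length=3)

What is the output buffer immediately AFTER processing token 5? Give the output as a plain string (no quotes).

Token 1: literal('T'). Output: "T"
Token 2: literal('S'). Output: "TS"
Token 3: backref(off=1, len=1). Copied 'S' from pos 1. Output: "TSS"
Token 4: literal('D'). Output: "TSSD"
Token 5: backref(off=2, len=3) (overlapping!). Copied 'SDS' from pos 2. Output: "TSSDSDS"

Answer: TSSDSDS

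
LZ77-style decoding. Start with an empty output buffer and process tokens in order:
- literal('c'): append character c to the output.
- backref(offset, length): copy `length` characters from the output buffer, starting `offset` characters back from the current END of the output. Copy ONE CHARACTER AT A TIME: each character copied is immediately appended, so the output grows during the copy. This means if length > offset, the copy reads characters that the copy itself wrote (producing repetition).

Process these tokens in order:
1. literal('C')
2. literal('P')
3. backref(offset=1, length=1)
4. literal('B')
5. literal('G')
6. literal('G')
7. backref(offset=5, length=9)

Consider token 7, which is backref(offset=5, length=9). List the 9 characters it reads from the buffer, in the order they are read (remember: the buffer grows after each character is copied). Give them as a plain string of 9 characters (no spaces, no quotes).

Answer: PPBGGPPBG

Derivation:
Token 1: literal('C'). Output: "C"
Token 2: literal('P'). Output: "CP"
Token 3: backref(off=1, len=1). Copied 'P' from pos 1. Output: "CPP"
Token 4: literal('B'). Output: "CPPB"
Token 5: literal('G'). Output: "CPPBG"
Token 6: literal('G'). Output: "CPPBGG"
Token 7: backref(off=5, len=9). Buffer before: "CPPBGG" (len 6)
  byte 1: read out[1]='P', append. Buffer now: "CPPBGGP"
  byte 2: read out[2]='P', append. Buffer now: "CPPBGGPP"
  byte 3: read out[3]='B', append. Buffer now: "CPPBGGPPB"
  byte 4: read out[4]='G', append. Buffer now: "CPPBGGPPBG"
  byte 5: read out[5]='G', append. Buffer now: "CPPBGGPPBGG"
  byte 6: read out[6]='P', append. Buffer now: "CPPBGGPPBGGP"
  byte 7: read out[7]='P', append. Buffer now: "CPPBGGPPBGGPP"
  byte 8: read out[8]='B', append. Buffer now: "CPPBGGPPBGGPPB"
  byte 9: read out[9]='G', append. Buffer now: "CPPBGGPPBGGPPBG"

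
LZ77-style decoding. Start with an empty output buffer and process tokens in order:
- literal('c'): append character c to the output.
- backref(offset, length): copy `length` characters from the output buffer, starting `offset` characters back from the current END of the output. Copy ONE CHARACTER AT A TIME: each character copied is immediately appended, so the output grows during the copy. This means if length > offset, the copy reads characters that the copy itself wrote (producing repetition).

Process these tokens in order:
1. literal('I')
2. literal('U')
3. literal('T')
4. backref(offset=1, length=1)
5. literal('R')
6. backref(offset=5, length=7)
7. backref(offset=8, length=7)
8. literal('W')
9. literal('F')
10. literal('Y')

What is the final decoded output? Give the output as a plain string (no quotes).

Token 1: literal('I'). Output: "I"
Token 2: literal('U'). Output: "IU"
Token 3: literal('T'). Output: "IUT"
Token 4: backref(off=1, len=1). Copied 'T' from pos 2. Output: "IUTT"
Token 5: literal('R'). Output: "IUTTR"
Token 6: backref(off=5, len=7) (overlapping!). Copied 'IUTTRIU' from pos 0. Output: "IUTTRIUTTRIU"
Token 7: backref(off=8, len=7). Copied 'RIUTTRI' from pos 4. Output: "IUTTRIUTTRIURIUTTRI"
Token 8: literal('W'). Output: "IUTTRIUTTRIURIUTTRIW"
Token 9: literal('F'). Output: "IUTTRIUTTRIURIUTTRIWF"
Token 10: literal('Y'). Output: "IUTTRIUTTRIURIUTTRIWFY"

Answer: IUTTRIUTTRIURIUTTRIWFY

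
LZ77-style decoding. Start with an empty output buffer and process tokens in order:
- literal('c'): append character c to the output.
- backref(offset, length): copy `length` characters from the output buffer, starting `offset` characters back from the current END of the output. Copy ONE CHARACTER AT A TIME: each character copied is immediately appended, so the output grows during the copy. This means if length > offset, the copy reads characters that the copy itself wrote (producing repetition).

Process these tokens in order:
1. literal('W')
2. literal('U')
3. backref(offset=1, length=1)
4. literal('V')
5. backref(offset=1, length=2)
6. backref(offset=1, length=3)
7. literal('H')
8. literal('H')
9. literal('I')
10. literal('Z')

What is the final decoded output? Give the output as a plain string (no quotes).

Token 1: literal('W'). Output: "W"
Token 2: literal('U'). Output: "WU"
Token 3: backref(off=1, len=1). Copied 'U' from pos 1. Output: "WUU"
Token 4: literal('V'). Output: "WUUV"
Token 5: backref(off=1, len=2) (overlapping!). Copied 'VV' from pos 3. Output: "WUUVVV"
Token 6: backref(off=1, len=3) (overlapping!). Copied 'VVV' from pos 5. Output: "WUUVVVVVV"
Token 7: literal('H'). Output: "WUUVVVVVVH"
Token 8: literal('H'). Output: "WUUVVVVVVHH"
Token 9: literal('I'). Output: "WUUVVVVVVHHI"
Token 10: literal('Z'). Output: "WUUVVVVVVHHIZ"

Answer: WUUVVVVVVHHIZ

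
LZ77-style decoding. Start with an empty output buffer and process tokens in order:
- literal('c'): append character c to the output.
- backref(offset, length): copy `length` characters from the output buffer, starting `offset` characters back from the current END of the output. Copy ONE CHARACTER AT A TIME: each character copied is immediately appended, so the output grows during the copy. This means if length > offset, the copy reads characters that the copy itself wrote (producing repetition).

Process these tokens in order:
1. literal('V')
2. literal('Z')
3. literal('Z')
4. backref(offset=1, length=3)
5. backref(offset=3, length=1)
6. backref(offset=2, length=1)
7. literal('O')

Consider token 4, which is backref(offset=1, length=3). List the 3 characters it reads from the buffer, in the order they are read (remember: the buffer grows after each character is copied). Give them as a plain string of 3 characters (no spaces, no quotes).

Answer: ZZZ

Derivation:
Token 1: literal('V'). Output: "V"
Token 2: literal('Z'). Output: "VZ"
Token 3: literal('Z'). Output: "VZZ"
Token 4: backref(off=1, len=3). Buffer before: "VZZ" (len 3)
  byte 1: read out[2]='Z', append. Buffer now: "VZZZ"
  byte 2: read out[3]='Z', append. Buffer now: "VZZZZ"
  byte 3: read out[4]='Z', append. Buffer now: "VZZZZZ"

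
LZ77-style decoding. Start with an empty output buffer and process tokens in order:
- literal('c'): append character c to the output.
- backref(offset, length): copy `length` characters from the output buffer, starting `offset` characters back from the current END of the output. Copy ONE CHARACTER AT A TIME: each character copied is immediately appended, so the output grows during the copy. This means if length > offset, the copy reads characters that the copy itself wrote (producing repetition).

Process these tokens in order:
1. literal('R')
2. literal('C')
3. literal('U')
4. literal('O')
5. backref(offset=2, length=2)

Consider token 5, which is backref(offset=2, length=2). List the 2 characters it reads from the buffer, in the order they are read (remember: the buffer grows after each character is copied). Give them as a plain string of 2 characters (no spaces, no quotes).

Token 1: literal('R'). Output: "R"
Token 2: literal('C'). Output: "RC"
Token 3: literal('U'). Output: "RCU"
Token 4: literal('O'). Output: "RCUO"
Token 5: backref(off=2, len=2). Buffer before: "RCUO" (len 4)
  byte 1: read out[2]='U', append. Buffer now: "RCUOU"
  byte 2: read out[3]='O', append. Buffer now: "RCUOUO"

Answer: UO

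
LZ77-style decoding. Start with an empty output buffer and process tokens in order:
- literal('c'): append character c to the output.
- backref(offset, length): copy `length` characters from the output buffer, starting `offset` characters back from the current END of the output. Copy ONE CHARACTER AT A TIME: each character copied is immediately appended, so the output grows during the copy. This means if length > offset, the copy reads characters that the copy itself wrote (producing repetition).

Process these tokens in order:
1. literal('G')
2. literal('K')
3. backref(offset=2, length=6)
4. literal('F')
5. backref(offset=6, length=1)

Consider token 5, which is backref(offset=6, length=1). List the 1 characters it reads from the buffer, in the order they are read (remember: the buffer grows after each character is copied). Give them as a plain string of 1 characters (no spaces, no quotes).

Answer: K

Derivation:
Token 1: literal('G'). Output: "G"
Token 2: literal('K'). Output: "GK"
Token 3: backref(off=2, len=6) (overlapping!). Copied 'GKGKGK' from pos 0. Output: "GKGKGKGK"
Token 4: literal('F'). Output: "GKGKGKGKF"
Token 5: backref(off=6, len=1). Buffer before: "GKGKGKGKF" (len 9)
  byte 1: read out[3]='K', append. Buffer now: "GKGKGKGKFK"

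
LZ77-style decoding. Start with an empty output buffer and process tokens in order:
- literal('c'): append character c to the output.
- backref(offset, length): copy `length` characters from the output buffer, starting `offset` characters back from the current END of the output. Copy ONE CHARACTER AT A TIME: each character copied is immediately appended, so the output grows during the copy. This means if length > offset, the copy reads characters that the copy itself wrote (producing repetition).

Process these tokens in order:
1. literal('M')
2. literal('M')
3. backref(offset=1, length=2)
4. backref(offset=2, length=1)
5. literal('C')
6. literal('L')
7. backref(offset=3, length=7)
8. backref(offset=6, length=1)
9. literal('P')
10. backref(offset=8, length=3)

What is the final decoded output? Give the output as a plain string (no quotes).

Token 1: literal('M'). Output: "M"
Token 2: literal('M'). Output: "MM"
Token 3: backref(off=1, len=2) (overlapping!). Copied 'MM' from pos 1. Output: "MMMM"
Token 4: backref(off=2, len=1). Copied 'M' from pos 2. Output: "MMMMM"
Token 5: literal('C'). Output: "MMMMMC"
Token 6: literal('L'). Output: "MMMMMCL"
Token 7: backref(off=3, len=7) (overlapping!). Copied 'MCLMCLM' from pos 4. Output: "MMMMMCLMCLMCLM"
Token 8: backref(off=6, len=1). Copied 'C' from pos 8. Output: "MMMMMCLMCLMCLMC"
Token 9: literal('P'). Output: "MMMMMCLMCLMCLMCP"
Token 10: backref(off=8, len=3). Copied 'CLM' from pos 8. Output: "MMMMMCLMCLMCLMCPCLM"

Answer: MMMMMCLMCLMCLMCPCLM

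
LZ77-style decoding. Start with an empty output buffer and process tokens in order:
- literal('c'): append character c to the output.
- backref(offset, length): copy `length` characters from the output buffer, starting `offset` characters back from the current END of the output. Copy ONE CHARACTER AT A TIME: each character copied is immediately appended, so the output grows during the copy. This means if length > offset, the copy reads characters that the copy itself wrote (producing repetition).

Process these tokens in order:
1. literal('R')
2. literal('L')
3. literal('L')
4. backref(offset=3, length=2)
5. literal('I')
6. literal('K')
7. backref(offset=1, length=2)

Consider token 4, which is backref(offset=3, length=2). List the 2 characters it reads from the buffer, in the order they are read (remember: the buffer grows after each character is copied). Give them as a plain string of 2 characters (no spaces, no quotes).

Answer: RL

Derivation:
Token 1: literal('R'). Output: "R"
Token 2: literal('L'). Output: "RL"
Token 3: literal('L'). Output: "RLL"
Token 4: backref(off=3, len=2). Buffer before: "RLL" (len 3)
  byte 1: read out[0]='R', append. Buffer now: "RLLR"
  byte 2: read out[1]='L', append. Buffer now: "RLLRL"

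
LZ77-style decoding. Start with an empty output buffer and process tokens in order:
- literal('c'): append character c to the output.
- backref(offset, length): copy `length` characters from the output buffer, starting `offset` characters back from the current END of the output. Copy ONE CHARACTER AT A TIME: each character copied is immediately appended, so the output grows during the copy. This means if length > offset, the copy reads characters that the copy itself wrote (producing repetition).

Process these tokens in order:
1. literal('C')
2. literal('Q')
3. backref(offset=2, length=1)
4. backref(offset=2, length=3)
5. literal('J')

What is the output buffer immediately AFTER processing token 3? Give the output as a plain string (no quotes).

Token 1: literal('C'). Output: "C"
Token 2: literal('Q'). Output: "CQ"
Token 3: backref(off=2, len=1). Copied 'C' from pos 0. Output: "CQC"

Answer: CQC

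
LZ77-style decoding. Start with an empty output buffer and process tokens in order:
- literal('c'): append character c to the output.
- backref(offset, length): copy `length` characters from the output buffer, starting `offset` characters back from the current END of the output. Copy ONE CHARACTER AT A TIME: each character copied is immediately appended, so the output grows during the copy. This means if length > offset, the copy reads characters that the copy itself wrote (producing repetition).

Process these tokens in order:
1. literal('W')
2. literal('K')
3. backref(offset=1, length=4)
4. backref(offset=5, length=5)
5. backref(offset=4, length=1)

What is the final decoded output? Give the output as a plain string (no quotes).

Token 1: literal('W'). Output: "W"
Token 2: literal('K'). Output: "WK"
Token 3: backref(off=1, len=4) (overlapping!). Copied 'KKKK' from pos 1. Output: "WKKKKK"
Token 4: backref(off=5, len=5). Copied 'KKKKK' from pos 1. Output: "WKKKKKKKKKK"
Token 5: backref(off=4, len=1). Copied 'K' from pos 7. Output: "WKKKKKKKKKKK"

Answer: WKKKKKKKKKKK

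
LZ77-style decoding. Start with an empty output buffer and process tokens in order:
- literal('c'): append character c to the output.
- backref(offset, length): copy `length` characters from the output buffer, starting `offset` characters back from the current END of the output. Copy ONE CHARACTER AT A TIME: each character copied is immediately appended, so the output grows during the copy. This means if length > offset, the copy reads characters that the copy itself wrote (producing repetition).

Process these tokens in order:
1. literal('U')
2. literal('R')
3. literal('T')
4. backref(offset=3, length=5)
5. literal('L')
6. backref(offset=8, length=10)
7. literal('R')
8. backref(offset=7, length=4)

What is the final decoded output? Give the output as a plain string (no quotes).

Answer: URTURTURLRTURTURLRTRTURL

Derivation:
Token 1: literal('U'). Output: "U"
Token 2: literal('R'). Output: "UR"
Token 3: literal('T'). Output: "URT"
Token 4: backref(off=3, len=5) (overlapping!). Copied 'URTUR' from pos 0. Output: "URTURTUR"
Token 5: literal('L'). Output: "URTURTURL"
Token 6: backref(off=8, len=10) (overlapping!). Copied 'RTURTURLRT' from pos 1. Output: "URTURTURLRTURTURLRT"
Token 7: literal('R'). Output: "URTURTURLRTURTURLRTR"
Token 8: backref(off=7, len=4). Copied 'TURL' from pos 13. Output: "URTURTURLRTURTURLRTRTURL"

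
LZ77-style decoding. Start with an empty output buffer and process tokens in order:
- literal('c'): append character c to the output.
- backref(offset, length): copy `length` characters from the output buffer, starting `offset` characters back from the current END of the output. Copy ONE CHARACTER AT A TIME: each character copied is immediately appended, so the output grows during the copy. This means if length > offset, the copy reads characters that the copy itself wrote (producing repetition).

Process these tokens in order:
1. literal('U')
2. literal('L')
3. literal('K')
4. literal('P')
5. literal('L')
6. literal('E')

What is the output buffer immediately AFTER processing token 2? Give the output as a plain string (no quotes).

Answer: UL

Derivation:
Token 1: literal('U'). Output: "U"
Token 2: literal('L'). Output: "UL"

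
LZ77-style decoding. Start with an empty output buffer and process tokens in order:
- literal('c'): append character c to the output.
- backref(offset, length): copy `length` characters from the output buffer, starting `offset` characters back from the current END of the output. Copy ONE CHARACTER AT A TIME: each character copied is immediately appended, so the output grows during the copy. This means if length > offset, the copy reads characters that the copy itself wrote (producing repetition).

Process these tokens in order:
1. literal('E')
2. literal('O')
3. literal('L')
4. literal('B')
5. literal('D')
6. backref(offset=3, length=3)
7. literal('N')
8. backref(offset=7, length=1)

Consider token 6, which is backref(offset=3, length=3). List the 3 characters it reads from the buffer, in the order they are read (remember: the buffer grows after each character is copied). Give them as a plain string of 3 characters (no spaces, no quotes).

Answer: LBD

Derivation:
Token 1: literal('E'). Output: "E"
Token 2: literal('O'). Output: "EO"
Token 3: literal('L'). Output: "EOL"
Token 4: literal('B'). Output: "EOLB"
Token 5: literal('D'). Output: "EOLBD"
Token 6: backref(off=3, len=3). Buffer before: "EOLBD" (len 5)
  byte 1: read out[2]='L', append. Buffer now: "EOLBDL"
  byte 2: read out[3]='B', append. Buffer now: "EOLBDLB"
  byte 3: read out[4]='D', append. Buffer now: "EOLBDLBD"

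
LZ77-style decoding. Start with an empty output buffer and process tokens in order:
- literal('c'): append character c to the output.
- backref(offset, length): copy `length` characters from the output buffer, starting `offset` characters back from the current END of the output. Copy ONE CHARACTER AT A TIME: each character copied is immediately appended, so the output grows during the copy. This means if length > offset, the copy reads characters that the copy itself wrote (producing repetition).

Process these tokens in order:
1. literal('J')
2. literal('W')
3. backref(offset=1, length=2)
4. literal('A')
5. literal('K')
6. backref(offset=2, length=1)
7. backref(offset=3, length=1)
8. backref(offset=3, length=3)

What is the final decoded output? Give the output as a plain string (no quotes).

Answer: JWWWAKAAKAA

Derivation:
Token 1: literal('J'). Output: "J"
Token 2: literal('W'). Output: "JW"
Token 3: backref(off=1, len=2) (overlapping!). Copied 'WW' from pos 1. Output: "JWWW"
Token 4: literal('A'). Output: "JWWWA"
Token 5: literal('K'). Output: "JWWWAK"
Token 6: backref(off=2, len=1). Copied 'A' from pos 4. Output: "JWWWAKA"
Token 7: backref(off=3, len=1). Copied 'A' from pos 4. Output: "JWWWAKAA"
Token 8: backref(off=3, len=3). Copied 'KAA' from pos 5. Output: "JWWWAKAAKAA"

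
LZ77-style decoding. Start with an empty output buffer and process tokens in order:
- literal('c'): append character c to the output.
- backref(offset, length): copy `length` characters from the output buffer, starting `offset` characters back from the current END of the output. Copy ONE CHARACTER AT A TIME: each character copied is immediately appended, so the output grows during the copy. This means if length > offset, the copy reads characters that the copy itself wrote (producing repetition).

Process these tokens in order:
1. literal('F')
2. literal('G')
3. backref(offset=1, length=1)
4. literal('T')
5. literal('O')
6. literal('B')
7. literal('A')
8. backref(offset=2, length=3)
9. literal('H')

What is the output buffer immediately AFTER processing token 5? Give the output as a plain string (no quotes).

Answer: FGGTO

Derivation:
Token 1: literal('F'). Output: "F"
Token 2: literal('G'). Output: "FG"
Token 3: backref(off=1, len=1). Copied 'G' from pos 1. Output: "FGG"
Token 4: literal('T'). Output: "FGGT"
Token 5: literal('O'). Output: "FGGTO"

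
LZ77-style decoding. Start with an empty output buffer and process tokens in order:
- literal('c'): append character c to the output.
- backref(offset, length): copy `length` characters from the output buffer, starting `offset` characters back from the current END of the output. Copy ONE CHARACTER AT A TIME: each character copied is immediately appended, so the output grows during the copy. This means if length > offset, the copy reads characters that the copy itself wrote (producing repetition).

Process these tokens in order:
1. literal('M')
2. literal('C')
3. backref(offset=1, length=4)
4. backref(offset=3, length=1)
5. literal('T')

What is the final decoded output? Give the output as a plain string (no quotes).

Answer: MCCCCCCT

Derivation:
Token 1: literal('M'). Output: "M"
Token 2: literal('C'). Output: "MC"
Token 3: backref(off=1, len=4) (overlapping!). Copied 'CCCC' from pos 1. Output: "MCCCCC"
Token 4: backref(off=3, len=1). Copied 'C' from pos 3. Output: "MCCCCCC"
Token 5: literal('T'). Output: "MCCCCCCT"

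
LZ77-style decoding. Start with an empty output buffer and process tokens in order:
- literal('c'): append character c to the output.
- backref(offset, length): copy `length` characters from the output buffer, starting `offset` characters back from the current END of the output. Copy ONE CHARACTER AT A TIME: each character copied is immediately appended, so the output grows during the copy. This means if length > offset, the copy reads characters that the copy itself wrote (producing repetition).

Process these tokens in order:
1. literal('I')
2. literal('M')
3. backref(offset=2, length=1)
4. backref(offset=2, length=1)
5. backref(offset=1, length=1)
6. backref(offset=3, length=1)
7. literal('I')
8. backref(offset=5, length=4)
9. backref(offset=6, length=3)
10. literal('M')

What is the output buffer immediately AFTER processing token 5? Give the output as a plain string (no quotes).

Answer: IMIMM

Derivation:
Token 1: literal('I'). Output: "I"
Token 2: literal('M'). Output: "IM"
Token 3: backref(off=2, len=1). Copied 'I' from pos 0. Output: "IMI"
Token 4: backref(off=2, len=1). Copied 'M' from pos 1. Output: "IMIM"
Token 5: backref(off=1, len=1). Copied 'M' from pos 3. Output: "IMIMM"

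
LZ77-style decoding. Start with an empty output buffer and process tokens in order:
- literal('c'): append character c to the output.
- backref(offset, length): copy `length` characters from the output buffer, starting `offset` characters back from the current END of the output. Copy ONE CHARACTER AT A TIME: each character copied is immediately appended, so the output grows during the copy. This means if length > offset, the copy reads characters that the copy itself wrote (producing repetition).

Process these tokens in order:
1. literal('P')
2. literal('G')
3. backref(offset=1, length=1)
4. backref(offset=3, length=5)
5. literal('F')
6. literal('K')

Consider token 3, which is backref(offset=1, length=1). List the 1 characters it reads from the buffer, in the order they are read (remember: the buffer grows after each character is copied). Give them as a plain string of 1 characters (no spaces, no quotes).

Token 1: literal('P'). Output: "P"
Token 2: literal('G'). Output: "PG"
Token 3: backref(off=1, len=1). Buffer before: "PG" (len 2)
  byte 1: read out[1]='G', append. Buffer now: "PGG"

Answer: G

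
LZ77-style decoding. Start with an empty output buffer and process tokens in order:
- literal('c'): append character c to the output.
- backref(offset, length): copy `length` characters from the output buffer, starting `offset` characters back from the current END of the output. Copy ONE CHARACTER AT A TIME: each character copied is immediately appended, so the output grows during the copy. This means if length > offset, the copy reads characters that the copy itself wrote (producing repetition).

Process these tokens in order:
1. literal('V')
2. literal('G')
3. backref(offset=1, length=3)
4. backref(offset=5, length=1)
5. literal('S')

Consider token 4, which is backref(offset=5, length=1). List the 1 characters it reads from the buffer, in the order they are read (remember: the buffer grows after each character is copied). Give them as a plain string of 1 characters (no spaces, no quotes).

Token 1: literal('V'). Output: "V"
Token 2: literal('G'). Output: "VG"
Token 3: backref(off=1, len=3) (overlapping!). Copied 'GGG' from pos 1. Output: "VGGGG"
Token 4: backref(off=5, len=1). Buffer before: "VGGGG" (len 5)
  byte 1: read out[0]='V', append. Buffer now: "VGGGGV"

Answer: V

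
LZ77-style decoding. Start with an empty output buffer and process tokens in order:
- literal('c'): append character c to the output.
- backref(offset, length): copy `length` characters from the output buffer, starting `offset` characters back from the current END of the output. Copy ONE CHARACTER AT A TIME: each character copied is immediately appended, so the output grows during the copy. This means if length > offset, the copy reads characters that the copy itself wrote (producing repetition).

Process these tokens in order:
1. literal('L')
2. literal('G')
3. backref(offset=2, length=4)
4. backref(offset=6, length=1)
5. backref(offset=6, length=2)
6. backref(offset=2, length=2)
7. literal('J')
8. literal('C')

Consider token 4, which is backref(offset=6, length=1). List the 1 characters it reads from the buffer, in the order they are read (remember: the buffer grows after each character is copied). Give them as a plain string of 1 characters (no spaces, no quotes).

Answer: L

Derivation:
Token 1: literal('L'). Output: "L"
Token 2: literal('G'). Output: "LG"
Token 3: backref(off=2, len=4) (overlapping!). Copied 'LGLG' from pos 0. Output: "LGLGLG"
Token 4: backref(off=6, len=1). Buffer before: "LGLGLG" (len 6)
  byte 1: read out[0]='L', append. Buffer now: "LGLGLGL"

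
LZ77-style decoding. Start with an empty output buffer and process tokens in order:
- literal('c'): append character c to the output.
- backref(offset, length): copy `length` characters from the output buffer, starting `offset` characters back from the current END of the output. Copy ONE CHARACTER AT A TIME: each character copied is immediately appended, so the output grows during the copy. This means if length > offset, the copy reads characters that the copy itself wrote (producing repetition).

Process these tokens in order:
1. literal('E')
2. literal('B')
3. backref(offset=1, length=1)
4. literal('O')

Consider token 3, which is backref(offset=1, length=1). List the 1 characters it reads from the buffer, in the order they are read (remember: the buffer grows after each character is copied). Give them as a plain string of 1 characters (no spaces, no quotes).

Answer: B

Derivation:
Token 1: literal('E'). Output: "E"
Token 2: literal('B'). Output: "EB"
Token 3: backref(off=1, len=1). Buffer before: "EB" (len 2)
  byte 1: read out[1]='B', append. Buffer now: "EBB"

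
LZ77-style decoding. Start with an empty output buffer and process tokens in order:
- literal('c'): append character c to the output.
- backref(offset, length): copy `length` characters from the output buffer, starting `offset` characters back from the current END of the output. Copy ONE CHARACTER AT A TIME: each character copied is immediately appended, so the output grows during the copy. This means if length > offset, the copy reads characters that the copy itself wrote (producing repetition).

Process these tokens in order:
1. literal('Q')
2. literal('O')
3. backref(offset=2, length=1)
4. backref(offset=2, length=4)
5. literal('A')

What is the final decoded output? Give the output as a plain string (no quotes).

Answer: QOQOQOQA

Derivation:
Token 1: literal('Q'). Output: "Q"
Token 2: literal('O'). Output: "QO"
Token 3: backref(off=2, len=1). Copied 'Q' from pos 0. Output: "QOQ"
Token 4: backref(off=2, len=4) (overlapping!). Copied 'OQOQ' from pos 1. Output: "QOQOQOQ"
Token 5: literal('A'). Output: "QOQOQOQA"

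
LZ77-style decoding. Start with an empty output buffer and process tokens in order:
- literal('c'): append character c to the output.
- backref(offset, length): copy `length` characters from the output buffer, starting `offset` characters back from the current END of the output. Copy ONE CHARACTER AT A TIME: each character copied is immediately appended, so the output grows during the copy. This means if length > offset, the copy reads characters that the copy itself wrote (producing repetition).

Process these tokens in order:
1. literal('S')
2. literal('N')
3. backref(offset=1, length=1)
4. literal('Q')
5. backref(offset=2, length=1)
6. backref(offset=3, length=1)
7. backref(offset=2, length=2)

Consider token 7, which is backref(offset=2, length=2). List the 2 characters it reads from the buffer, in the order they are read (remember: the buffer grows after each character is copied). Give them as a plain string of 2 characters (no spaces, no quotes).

Answer: NN

Derivation:
Token 1: literal('S'). Output: "S"
Token 2: literal('N'). Output: "SN"
Token 3: backref(off=1, len=1). Copied 'N' from pos 1. Output: "SNN"
Token 4: literal('Q'). Output: "SNNQ"
Token 5: backref(off=2, len=1). Copied 'N' from pos 2. Output: "SNNQN"
Token 6: backref(off=3, len=1). Copied 'N' from pos 2. Output: "SNNQNN"
Token 7: backref(off=2, len=2). Buffer before: "SNNQNN" (len 6)
  byte 1: read out[4]='N', append. Buffer now: "SNNQNNN"
  byte 2: read out[5]='N', append. Buffer now: "SNNQNNNN"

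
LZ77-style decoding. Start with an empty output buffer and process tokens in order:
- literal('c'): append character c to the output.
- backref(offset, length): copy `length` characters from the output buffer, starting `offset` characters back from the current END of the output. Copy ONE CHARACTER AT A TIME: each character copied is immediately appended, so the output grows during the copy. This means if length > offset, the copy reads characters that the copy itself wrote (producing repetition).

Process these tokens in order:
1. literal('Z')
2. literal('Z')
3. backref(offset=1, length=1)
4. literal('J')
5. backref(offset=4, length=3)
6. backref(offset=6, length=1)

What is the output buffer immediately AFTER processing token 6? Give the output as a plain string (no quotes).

Token 1: literal('Z'). Output: "Z"
Token 2: literal('Z'). Output: "ZZ"
Token 3: backref(off=1, len=1). Copied 'Z' from pos 1. Output: "ZZZ"
Token 4: literal('J'). Output: "ZZZJ"
Token 5: backref(off=4, len=3). Copied 'ZZZ' from pos 0. Output: "ZZZJZZZ"
Token 6: backref(off=6, len=1). Copied 'Z' from pos 1. Output: "ZZZJZZZZ"

Answer: ZZZJZZZZ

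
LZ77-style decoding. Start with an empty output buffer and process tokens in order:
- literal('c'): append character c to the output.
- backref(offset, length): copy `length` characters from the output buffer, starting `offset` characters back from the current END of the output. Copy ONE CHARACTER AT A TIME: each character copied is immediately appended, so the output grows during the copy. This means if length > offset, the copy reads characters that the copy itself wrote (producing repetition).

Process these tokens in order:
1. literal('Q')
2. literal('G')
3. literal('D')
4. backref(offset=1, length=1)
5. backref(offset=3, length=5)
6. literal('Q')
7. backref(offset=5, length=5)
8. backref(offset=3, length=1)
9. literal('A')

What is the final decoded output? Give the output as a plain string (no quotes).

Token 1: literal('Q'). Output: "Q"
Token 2: literal('G'). Output: "QG"
Token 3: literal('D'). Output: "QGD"
Token 4: backref(off=1, len=1). Copied 'D' from pos 2. Output: "QGDD"
Token 5: backref(off=3, len=5) (overlapping!). Copied 'GDDGD' from pos 1. Output: "QGDDGDDGD"
Token 6: literal('Q'). Output: "QGDDGDDGDQ"
Token 7: backref(off=5, len=5). Copied 'DDGDQ' from pos 5. Output: "QGDDGDDGDQDDGDQ"
Token 8: backref(off=3, len=1). Copied 'G' from pos 12. Output: "QGDDGDDGDQDDGDQG"
Token 9: literal('A'). Output: "QGDDGDDGDQDDGDQGA"

Answer: QGDDGDDGDQDDGDQGA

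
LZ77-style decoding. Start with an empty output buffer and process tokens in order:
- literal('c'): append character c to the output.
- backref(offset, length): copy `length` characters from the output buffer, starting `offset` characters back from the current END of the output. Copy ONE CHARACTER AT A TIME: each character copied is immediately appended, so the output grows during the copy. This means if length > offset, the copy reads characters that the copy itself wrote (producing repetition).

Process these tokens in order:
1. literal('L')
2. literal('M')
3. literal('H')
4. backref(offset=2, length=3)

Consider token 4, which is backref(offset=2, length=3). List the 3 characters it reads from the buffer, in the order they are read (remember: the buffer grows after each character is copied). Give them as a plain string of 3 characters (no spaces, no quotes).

Answer: MHM

Derivation:
Token 1: literal('L'). Output: "L"
Token 2: literal('M'). Output: "LM"
Token 3: literal('H'). Output: "LMH"
Token 4: backref(off=2, len=3). Buffer before: "LMH" (len 3)
  byte 1: read out[1]='M', append. Buffer now: "LMHM"
  byte 2: read out[2]='H', append. Buffer now: "LMHMH"
  byte 3: read out[3]='M', append. Buffer now: "LMHMHM"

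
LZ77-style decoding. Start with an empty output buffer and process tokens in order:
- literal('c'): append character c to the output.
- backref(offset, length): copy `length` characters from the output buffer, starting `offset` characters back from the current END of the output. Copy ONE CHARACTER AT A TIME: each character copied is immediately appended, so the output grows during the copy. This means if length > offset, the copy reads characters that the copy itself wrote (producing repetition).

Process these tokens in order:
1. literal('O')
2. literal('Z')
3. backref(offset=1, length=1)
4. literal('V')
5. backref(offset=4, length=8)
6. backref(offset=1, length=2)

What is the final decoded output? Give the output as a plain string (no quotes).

Token 1: literal('O'). Output: "O"
Token 2: literal('Z'). Output: "OZ"
Token 3: backref(off=1, len=1). Copied 'Z' from pos 1. Output: "OZZ"
Token 4: literal('V'). Output: "OZZV"
Token 5: backref(off=4, len=8) (overlapping!). Copied 'OZZVOZZV' from pos 0. Output: "OZZVOZZVOZZV"
Token 6: backref(off=1, len=2) (overlapping!). Copied 'VV' from pos 11. Output: "OZZVOZZVOZZVVV"

Answer: OZZVOZZVOZZVVV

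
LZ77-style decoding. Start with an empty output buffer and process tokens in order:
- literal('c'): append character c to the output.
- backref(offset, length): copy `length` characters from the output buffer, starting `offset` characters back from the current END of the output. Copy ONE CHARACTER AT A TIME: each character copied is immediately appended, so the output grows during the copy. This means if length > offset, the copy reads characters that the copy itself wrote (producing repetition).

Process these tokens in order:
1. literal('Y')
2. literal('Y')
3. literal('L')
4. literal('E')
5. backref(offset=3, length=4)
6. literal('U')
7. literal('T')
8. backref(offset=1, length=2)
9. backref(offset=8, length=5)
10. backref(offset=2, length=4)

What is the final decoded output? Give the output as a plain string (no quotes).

Token 1: literal('Y'). Output: "Y"
Token 2: literal('Y'). Output: "YY"
Token 3: literal('L'). Output: "YYL"
Token 4: literal('E'). Output: "YYLE"
Token 5: backref(off=3, len=4) (overlapping!). Copied 'YLEY' from pos 1. Output: "YYLEYLEY"
Token 6: literal('U'). Output: "YYLEYLEYU"
Token 7: literal('T'). Output: "YYLEYLEYUT"
Token 8: backref(off=1, len=2) (overlapping!). Copied 'TT' from pos 9. Output: "YYLEYLEYUTTT"
Token 9: backref(off=8, len=5). Copied 'YLEYU' from pos 4. Output: "YYLEYLEYUTTTYLEYU"
Token 10: backref(off=2, len=4) (overlapping!). Copied 'YUYU' from pos 15. Output: "YYLEYLEYUTTTYLEYUYUYU"

Answer: YYLEYLEYUTTTYLEYUYUYU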